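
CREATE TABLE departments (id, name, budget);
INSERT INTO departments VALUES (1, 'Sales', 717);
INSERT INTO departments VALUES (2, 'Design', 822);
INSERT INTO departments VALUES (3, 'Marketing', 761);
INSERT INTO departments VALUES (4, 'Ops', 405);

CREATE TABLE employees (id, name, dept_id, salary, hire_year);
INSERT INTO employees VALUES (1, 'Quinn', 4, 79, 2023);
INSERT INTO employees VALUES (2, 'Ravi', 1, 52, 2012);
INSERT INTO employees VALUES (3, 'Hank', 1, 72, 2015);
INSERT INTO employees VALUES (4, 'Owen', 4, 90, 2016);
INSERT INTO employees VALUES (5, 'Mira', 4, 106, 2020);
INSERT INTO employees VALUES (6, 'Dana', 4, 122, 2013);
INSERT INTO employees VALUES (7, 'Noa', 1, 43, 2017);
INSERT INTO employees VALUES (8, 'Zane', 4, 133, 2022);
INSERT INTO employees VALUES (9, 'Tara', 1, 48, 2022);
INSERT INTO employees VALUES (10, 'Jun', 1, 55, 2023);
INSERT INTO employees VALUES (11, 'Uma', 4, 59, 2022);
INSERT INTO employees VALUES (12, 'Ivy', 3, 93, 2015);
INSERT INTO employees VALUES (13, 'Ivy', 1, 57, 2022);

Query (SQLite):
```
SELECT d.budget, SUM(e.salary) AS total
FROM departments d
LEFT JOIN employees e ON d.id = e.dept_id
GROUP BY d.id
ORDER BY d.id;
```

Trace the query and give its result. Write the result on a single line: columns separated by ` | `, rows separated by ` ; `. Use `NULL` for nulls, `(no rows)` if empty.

717 | 327 ; 822 | NULL ; 761 | 93 ; 405 | 589

LEFT JOIN keeps every departments row; unmatched ones get NULL for employees columns.
Group by departments.id and compute SUM(e.salary). SUM over an all-NULL group is NULL.
  1: ids {2, 3, 7, 9, 10, 13} → SUM(e.salary)=327
  2: ids {—} → SUM(e.salary)=NULL
  3: ids {12} → SUM(e.salary)=93
  4: ids {1, 4, 5, 6, 8, 11} → SUM(e.salary)=589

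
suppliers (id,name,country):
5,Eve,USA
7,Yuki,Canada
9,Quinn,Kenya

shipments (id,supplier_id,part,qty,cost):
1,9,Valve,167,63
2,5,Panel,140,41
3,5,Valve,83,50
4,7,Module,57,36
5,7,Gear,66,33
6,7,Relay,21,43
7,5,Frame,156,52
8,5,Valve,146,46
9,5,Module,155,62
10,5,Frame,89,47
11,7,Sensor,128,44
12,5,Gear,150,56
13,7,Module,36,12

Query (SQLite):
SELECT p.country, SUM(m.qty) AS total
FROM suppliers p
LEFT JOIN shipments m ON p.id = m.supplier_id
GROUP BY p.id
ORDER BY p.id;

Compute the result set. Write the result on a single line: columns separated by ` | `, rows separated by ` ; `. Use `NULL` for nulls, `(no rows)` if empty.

USA | 919 ; Canada | 308 ; Kenya | 167

LEFT JOIN keeps every suppliers row; unmatched ones get NULL for shipments columns.
Group by suppliers.id and compute SUM(m.qty). SUM over an all-NULL group is NULL.
  5: ids {2, 3, 7, 8, 9, 10, 12} → SUM(m.qty)=919
  7: ids {4, 5, 6, 11, 13} → SUM(m.qty)=308
  9: ids {1} → SUM(m.qty)=167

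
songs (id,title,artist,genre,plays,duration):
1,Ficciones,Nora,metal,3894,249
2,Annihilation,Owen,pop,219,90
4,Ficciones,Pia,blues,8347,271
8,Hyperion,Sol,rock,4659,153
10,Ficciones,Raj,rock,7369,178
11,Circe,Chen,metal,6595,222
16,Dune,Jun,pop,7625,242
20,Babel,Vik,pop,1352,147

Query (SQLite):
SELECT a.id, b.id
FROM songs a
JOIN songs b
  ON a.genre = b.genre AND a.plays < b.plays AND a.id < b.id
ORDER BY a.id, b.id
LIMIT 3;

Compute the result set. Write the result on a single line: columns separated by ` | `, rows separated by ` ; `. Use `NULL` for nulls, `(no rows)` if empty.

Pairs (a,b) with same genre, a.plays < b.plays, a.id < b.id.
genre groups: blues:{4} metal:{1,11} pop:{2,16,20} rock:{8,10}
Ordered by (a.id, b.id); first 3.

1 | 11 ; 2 | 16 ; 2 | 20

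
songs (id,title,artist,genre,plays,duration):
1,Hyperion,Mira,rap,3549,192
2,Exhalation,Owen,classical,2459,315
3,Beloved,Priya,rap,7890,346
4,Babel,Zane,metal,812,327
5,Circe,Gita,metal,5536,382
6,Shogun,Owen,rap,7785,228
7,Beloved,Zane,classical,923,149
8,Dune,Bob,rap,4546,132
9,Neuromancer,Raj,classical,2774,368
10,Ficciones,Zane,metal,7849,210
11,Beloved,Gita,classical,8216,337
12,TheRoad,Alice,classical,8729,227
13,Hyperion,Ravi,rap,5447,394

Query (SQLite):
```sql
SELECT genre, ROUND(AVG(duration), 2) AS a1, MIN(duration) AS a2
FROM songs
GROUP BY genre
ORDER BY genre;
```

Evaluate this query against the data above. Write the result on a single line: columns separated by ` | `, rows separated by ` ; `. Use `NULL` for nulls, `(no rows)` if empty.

classical | 279.2 | 149 ; metal | 306.33 | 210 ; rap | 258.4 | 132

Group songs by genre.
Per group compute: ROUND(AVG(duration), 2), MIN(duration).
  classical: ids {2, 7, 9, 11, 12} → ROUND(AVG(duration), 2)=279.2, MIN(duration)=149
  metal: ids {4, 5, 10} → ROUND(AVG(duration), 2)=306.33, MIN(duration)=210
  rap: ids {1, 3, 6, 8, 13} → ROUND(AVG(duration), 2)=258.4, MIN(duration)=132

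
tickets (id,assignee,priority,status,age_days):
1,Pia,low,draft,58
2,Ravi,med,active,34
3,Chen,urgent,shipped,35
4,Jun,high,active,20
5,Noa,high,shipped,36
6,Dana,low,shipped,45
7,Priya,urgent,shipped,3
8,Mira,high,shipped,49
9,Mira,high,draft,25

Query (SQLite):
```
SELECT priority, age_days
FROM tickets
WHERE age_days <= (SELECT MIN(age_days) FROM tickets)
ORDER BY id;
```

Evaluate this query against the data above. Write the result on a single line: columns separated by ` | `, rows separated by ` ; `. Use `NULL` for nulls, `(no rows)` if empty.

urgent | 3

Scalar subquery: MIN(age_days) over all tickets rows = 3.
Keep rows where age_days <= that value.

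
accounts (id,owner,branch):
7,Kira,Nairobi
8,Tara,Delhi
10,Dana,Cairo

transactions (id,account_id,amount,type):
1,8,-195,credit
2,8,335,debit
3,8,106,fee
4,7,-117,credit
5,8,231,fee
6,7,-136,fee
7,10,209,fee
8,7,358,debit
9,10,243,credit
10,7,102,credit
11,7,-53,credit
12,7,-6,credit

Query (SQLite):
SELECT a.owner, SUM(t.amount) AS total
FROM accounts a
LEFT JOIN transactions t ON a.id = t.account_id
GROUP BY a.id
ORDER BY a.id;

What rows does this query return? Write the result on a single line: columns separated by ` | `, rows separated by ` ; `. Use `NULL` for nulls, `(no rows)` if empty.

Kira | 148 ; Tara | 477 ; Dana | 452

LEFT JOIN keeps every accounts row; unmatched ones get NULL for transactions columns.
Group by accounts.id and compute SUM(t.amount). SUM over an all-NULL group is NULL.
  7: ids {4, 6, 8, 10, 11, 12} → SUM(t.amount)=148
  8: ids {1, 2, 3, 5} → SUM(t.amount)=477
  10: ids {7, 9} → SUM(t.amount)=452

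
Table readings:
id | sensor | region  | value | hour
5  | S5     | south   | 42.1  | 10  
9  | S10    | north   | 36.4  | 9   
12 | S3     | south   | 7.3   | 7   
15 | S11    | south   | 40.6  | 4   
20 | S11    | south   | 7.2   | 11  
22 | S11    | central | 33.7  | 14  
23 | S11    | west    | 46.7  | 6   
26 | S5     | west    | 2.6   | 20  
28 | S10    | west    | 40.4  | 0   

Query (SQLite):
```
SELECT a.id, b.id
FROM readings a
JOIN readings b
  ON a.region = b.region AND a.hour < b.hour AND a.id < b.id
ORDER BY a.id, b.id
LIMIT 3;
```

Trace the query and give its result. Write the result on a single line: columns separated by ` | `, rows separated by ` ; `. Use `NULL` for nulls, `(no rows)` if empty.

Pairs (a,b) with same region, a.hour < b.hour, a.id < b.id.
region groups: central:{22} north:{9} south:{5,12,15,20} west:{23,26,28}
Ordered by (a.id, b.id); first 3.

5 | 20 ; 12 | 20 ; 15 | 20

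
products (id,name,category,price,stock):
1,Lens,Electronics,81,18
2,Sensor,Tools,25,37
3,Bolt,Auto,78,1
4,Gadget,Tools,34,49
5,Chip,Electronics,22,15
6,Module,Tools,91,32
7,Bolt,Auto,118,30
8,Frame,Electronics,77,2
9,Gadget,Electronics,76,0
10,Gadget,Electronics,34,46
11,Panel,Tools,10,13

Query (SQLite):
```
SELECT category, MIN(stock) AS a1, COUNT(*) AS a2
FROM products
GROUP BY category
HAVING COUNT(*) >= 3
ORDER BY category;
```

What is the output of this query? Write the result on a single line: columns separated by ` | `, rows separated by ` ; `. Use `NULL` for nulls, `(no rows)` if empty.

Group products by category.
Per group compute: MIN(stock), COUNT(*).
HAVING: drop groups with fewer than 3 rows.
  Auto: ids {3, 7} → MIN(stock)=1, COUNT(*)=2
  Electronics: ids {1, 5, 8, 9, 10} → MIN(stock)=0, COUNT(*)=5
  Tools: ids {2, 4, 6, 11} → MIN(stock)=13, COUNT(*)=4

Electronics | 0 | 5 ; Tools | 13 | 4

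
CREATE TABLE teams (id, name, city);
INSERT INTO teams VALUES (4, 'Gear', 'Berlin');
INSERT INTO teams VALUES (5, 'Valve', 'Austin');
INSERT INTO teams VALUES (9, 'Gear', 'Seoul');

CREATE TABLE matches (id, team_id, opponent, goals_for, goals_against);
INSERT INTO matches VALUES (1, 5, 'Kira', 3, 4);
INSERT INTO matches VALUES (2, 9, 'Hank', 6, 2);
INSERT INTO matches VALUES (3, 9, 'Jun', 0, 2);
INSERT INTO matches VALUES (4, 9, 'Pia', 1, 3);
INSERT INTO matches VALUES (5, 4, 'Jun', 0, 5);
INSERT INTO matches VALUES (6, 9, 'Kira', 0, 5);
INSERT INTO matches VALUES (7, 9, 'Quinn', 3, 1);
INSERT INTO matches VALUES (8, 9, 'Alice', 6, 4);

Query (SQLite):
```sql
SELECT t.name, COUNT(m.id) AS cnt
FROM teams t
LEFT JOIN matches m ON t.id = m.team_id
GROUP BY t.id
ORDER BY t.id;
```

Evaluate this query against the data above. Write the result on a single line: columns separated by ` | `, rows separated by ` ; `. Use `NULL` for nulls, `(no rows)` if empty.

Gear | 1 ; Valve | 1 ; Gear | 6

LEFT JOIN keeps every teams row; unmatched ones get NULL for matches columns.
Group by teams.id and compute COUNT(m.id). COUNT(col) of an all-NULL group is 0.
  4: ids {5} → COUNT(m.id)=1
  5: ids {1} → COUNT(m.id)=1
  9: ids {2, 3, 4, 6, 7, 8} → COUNT(m.id)=6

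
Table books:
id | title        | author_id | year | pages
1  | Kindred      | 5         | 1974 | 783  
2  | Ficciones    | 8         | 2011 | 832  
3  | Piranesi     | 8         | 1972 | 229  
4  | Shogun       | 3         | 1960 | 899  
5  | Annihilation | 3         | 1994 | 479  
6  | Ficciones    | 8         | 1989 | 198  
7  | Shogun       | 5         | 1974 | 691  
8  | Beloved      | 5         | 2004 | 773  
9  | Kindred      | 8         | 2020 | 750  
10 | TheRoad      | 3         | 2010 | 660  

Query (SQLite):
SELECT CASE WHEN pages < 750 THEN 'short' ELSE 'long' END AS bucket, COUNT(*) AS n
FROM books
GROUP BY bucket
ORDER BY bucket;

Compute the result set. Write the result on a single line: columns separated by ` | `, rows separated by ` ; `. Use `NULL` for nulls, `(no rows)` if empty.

Bucket rows by pages < 750 → 'short' else 'long'; count each bucket.

long | 5 ; short | 5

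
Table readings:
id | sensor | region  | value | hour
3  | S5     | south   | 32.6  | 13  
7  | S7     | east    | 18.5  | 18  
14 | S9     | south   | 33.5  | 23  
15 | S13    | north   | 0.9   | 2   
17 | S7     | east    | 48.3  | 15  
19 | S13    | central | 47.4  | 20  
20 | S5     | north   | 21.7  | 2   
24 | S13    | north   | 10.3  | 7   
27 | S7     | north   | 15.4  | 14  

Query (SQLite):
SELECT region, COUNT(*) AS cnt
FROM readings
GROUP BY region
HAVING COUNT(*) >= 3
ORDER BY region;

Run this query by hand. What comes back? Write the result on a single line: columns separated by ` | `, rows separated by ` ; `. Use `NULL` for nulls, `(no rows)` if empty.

north | 4

Partition readings by region; compute COUNT(*) within each group.
HAVING: keep groups with count ≥ 3.
  central: ids {19} → COUNT(*)=1
  east: ids {7, 17} → COUNT(*)=2
  north: ids {15, 20, 24, 27} → COUNT(*)=4
  south: ids {3, 14} → COUNT(*)=2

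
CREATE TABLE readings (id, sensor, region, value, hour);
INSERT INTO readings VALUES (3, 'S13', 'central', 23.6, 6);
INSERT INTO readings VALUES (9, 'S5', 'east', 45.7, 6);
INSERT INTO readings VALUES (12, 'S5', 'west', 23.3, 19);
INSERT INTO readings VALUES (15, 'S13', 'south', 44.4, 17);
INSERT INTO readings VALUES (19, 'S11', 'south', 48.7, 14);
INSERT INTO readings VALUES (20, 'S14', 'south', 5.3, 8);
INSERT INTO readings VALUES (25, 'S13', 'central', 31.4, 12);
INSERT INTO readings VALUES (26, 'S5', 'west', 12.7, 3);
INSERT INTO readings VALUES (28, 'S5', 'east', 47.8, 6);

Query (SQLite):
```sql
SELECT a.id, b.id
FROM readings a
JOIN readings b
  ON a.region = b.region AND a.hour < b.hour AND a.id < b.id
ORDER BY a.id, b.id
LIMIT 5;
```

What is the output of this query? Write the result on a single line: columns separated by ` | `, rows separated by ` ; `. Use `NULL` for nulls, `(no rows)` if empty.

Pairs (a,b) with same region, a.hour < b.hour, a.id < b.id.
region groups: central:{3,25} east:{9,28} south:{15,19,20} west:{12,26}
Ordered by (a.id, b.id); first 5.

3 | 25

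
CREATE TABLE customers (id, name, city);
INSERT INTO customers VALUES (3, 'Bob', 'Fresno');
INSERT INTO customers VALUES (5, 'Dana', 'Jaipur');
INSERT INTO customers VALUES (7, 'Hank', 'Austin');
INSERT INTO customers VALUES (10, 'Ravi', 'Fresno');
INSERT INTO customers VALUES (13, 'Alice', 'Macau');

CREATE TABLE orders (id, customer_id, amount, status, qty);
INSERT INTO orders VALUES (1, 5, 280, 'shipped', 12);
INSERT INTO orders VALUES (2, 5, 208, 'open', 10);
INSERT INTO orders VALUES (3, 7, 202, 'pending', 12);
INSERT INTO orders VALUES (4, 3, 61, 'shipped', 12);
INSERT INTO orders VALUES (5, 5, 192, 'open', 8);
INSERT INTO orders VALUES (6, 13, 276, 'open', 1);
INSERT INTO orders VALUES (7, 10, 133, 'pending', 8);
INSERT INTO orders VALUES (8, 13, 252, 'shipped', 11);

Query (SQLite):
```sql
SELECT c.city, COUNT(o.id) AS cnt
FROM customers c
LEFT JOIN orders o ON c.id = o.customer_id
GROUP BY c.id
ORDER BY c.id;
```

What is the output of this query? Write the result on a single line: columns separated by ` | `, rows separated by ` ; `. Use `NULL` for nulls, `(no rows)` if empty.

Fresno | 1 ; Jaipur | 3 ; Austin | 1 ; Fresno | 1 ; Macau | 2

LEFT JOIN keeps every customers row; unmatched ones get NULL for orders columns.
Group by customers.id and compute COUNT(o.id). COUNT(col) of an all-NULL group is 0.
  3: ids {4} → COUNT(o.id)=1
  5: ids {1, 2, 5} → COUNT(o.id)=3
  7: ids {3} → COUNT(o.id)=1
  10: ids {7} → COUNT(o.id)=1
  13: ids {6, 8} → COUNT(o.id)=2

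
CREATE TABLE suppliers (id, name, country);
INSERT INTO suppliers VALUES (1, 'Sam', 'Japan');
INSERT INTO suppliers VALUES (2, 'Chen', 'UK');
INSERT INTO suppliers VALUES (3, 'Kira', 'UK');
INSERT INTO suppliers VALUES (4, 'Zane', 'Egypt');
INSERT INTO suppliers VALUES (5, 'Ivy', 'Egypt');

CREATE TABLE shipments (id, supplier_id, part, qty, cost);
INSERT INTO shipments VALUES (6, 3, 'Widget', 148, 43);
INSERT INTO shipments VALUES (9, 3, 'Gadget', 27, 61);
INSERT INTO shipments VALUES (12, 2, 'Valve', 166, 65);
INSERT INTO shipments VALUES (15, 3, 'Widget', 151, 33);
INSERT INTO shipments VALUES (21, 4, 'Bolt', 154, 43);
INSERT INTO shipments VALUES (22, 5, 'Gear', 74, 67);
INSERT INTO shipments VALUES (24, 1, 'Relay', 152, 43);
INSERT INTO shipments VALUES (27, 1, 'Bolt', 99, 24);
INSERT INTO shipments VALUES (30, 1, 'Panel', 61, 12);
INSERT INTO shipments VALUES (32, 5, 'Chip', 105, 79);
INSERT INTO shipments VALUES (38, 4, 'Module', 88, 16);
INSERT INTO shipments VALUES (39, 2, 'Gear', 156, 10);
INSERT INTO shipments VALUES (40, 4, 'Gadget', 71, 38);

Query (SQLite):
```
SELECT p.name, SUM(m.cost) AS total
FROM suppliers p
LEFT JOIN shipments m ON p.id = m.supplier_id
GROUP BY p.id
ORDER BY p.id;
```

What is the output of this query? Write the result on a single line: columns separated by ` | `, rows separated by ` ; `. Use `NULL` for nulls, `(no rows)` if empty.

Sam | 79 ; Chen | 75 ; Kira | 137 ; Zane | 97 ; Ivy | 146

LEFT JOIN keeps every suppliers row; unmatched ones get NULL for shipments columns.
Group by suppliers.id and compute SUM(m.cost). SUM over an all-NULL group is NULL.
  1: ids {24, 27, 30} → SUM(m.cost)=79
  2: ids {12, 39} → SUM(m.cost)=75
  3: ids {6, 9, 15} → SUM(m.cost)=137
  4: ids {21, 38, 40} → SUM(m.cost)=97
  5: ids {22, 32} → SUM(m.cost)=146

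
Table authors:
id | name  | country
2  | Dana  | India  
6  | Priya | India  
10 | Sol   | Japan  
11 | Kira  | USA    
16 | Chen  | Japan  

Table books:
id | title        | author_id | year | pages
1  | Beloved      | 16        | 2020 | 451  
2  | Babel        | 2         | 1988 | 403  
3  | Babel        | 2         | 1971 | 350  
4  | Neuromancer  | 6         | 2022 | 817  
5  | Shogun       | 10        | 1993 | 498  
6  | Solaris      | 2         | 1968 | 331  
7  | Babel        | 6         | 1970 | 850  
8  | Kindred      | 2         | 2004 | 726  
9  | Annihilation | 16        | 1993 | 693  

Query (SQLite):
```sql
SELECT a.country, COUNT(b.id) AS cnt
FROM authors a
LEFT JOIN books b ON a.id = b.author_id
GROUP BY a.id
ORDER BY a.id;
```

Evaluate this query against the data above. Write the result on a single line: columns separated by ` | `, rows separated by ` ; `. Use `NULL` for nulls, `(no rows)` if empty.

India | 4 ; India | 2 ; Japan | 1 ; USA | 0 ; Japan | 2

LEFT JOIN keeps every authors row; unmatched ones get NULL for books columns.
Group by authors.id and compute COUNT(b.id). COUNT(col) of an all-NULL group is 0.
  2: ids {2, 3, 6, 8} → COUNT(b.id)=4
  6: ids {4, 7} → COUNT(b.id)=2
  10: ids {5} → COUNT(b.id)=1
  11: ids {—} → COUNT(b.id)=0
  16: ids {1, 9} → COUNT(b.id)=2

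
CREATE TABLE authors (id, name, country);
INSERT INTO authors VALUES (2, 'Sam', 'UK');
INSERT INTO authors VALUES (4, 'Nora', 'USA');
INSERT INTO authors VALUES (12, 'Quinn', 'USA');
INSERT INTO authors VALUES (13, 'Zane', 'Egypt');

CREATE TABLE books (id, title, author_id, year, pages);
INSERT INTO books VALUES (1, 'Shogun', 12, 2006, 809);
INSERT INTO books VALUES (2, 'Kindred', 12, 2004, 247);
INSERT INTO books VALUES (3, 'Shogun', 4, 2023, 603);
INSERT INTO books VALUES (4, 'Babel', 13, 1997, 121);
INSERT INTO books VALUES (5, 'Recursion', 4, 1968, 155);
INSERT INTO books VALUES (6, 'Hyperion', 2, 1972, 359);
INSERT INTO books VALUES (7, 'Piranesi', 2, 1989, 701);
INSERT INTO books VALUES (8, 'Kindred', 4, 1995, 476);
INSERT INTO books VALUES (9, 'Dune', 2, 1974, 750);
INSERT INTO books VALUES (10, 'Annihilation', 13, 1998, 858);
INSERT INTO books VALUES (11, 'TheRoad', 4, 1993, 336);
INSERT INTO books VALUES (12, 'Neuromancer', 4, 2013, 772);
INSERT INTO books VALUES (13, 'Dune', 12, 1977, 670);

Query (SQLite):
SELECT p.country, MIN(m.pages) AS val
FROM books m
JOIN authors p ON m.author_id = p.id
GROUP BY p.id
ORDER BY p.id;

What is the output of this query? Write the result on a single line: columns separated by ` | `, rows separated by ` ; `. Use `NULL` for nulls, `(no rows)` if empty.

UK | 359 ; USA | 155 ; USA | 247 ; Egypt | 121

Join each books row to its authors via author_id.
Group joined rows by authors.id; compute MIN(m.pages) per group.
  2: ids {6, 7, 9} → MIN(m.pages)=359
  4: ids {3, 5, 8, 11, 12} → MIN(m.pages)=155
  12: ids {1, 2, 13} → MIN(m.pages)=247
  13: ids {4, 10} → MIN(m.pages)=121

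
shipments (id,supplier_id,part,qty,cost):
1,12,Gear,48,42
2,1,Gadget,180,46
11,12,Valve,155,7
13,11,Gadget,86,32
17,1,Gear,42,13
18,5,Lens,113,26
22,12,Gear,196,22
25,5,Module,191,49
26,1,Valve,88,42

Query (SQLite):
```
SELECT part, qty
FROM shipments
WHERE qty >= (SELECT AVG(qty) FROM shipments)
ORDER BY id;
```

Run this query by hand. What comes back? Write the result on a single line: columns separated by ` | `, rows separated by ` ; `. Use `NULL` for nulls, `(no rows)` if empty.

Scalar subquery: AVG(qty) over all shipments rows = 122.111111 (≈; comparison uses full precision).
Keep rows where qty >= that value.

Gadget | 180 ; Valve | 155 ; Gear | 196 ; Module | 191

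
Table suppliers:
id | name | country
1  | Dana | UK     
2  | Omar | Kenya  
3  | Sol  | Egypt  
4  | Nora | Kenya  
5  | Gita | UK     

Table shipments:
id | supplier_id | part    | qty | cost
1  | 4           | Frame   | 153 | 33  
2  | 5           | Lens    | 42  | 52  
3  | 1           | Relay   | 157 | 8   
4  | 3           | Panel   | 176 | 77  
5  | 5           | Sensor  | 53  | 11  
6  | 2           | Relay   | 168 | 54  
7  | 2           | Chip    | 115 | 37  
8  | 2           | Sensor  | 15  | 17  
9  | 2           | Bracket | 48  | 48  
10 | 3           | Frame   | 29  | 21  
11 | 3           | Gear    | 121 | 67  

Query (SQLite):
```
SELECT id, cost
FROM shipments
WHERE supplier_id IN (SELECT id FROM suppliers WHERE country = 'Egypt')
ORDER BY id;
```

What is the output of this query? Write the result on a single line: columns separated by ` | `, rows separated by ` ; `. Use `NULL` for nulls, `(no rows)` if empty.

Inner query: suppliers.id where country = 'Egypt'.
Outer: keep shipments rows whose supplier_id is in that set.
Inner query → {3}

4 | 77 ; 10 | 21 ; 11 | 67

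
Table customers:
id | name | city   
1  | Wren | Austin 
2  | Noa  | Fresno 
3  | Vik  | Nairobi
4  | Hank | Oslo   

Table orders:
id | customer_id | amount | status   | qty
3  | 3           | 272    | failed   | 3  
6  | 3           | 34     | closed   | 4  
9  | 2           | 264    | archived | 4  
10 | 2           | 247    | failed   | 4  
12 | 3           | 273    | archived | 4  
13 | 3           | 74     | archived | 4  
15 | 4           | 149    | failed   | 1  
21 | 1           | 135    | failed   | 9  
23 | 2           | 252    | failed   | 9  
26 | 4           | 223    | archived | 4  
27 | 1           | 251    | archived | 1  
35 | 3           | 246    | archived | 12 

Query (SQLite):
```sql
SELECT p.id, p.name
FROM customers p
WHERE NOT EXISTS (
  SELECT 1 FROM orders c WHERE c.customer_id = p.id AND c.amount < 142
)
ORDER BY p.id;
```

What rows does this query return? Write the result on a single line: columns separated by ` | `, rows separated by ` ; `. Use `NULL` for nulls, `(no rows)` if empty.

For each customers row, check whether any orders with matching customer_id has amount < 142.
Keep rows where that is false.

2 | Noa ; 4 | Hank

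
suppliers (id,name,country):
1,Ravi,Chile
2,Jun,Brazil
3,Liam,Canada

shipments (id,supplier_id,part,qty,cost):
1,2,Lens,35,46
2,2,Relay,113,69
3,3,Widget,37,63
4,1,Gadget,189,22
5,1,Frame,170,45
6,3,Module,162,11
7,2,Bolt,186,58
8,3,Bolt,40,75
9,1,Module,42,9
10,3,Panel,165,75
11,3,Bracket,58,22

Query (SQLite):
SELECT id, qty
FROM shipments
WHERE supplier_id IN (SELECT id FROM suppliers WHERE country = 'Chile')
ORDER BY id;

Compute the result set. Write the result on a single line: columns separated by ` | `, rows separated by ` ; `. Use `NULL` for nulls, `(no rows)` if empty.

Inner query: suppliers.id where country = 'Chile'.
Outer: keep shipments rows whose supplier_id is in that set.
Inner query → {1}

4 | 189 ; 5 | 170 ; 9 | 42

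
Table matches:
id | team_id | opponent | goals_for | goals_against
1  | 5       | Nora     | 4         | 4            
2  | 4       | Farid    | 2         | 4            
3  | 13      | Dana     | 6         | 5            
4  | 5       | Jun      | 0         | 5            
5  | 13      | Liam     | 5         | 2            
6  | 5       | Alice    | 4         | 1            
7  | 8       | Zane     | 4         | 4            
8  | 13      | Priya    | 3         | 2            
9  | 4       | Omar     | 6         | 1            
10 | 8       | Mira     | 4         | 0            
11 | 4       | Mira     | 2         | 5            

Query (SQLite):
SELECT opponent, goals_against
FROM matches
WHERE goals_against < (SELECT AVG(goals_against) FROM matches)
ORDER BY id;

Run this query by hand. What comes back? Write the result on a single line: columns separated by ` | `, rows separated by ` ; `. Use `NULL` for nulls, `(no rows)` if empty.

Scalar subquery: AVG(goals_against) over all matches rows = 3.0.
Keep rows where goals_against < that value.

Liam | 2 ; Alice | 1 ; Priya | 2 ; Omar | 1 ; Mira | 0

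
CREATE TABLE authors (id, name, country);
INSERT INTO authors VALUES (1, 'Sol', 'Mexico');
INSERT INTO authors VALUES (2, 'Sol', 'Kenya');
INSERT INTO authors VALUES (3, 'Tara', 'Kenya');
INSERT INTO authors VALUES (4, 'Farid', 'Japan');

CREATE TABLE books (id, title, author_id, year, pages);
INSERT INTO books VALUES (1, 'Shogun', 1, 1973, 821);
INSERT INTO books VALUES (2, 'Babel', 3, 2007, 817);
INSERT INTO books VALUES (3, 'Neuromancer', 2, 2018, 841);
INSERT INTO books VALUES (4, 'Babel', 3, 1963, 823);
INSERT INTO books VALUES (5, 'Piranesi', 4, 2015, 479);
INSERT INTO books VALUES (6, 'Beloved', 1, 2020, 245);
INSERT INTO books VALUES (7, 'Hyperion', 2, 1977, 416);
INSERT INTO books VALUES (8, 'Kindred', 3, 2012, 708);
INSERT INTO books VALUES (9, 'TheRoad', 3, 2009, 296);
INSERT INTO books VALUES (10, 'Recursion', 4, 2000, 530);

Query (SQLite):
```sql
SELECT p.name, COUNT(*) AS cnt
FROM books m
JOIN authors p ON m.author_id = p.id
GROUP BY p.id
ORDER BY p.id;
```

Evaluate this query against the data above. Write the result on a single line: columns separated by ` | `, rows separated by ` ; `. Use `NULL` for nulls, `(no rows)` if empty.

Sol | 2 ; Sol | 2 ; Tara | 4 ; Farid | 2

Join each books row to its authors via author_id.
Group joined rows by authors.id; compute COUNT(*) per group.
  1: ids {1, 6} → COUNT(*)=2
  2: ids {3, 7} → COUNT(*)=2
  3: ids {2, 4, 8, 9} → COUNT(*)=4
  4: ids {5, 10} → COUNT(*)=2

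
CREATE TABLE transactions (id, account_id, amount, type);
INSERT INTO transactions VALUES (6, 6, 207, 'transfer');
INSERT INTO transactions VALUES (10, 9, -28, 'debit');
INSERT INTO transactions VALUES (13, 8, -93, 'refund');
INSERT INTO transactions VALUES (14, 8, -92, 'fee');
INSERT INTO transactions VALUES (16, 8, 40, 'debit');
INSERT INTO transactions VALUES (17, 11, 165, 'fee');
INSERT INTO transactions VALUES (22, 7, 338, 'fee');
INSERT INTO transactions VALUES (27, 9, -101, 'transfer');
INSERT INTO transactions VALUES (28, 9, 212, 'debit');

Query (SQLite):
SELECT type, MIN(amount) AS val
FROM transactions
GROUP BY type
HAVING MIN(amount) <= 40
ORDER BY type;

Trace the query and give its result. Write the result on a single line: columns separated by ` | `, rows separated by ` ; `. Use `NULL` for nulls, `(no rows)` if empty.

debit | -28 ; fee | -92 ; refund | -93 ; transfer | -101

Partition transactions by type; compute MIN(amount) within each group.
HAVING: keep groups where MIN(amount) <= 40.
  debit: ids {10, 16, 28} → MIN(amount)=-28
  fee: ids {14, 17, 22} → MIN(amount)=-92
  refund: ids {13} → MIN(amount)=-93
  transfer: ids {6, 27} → MIN(amount)=-101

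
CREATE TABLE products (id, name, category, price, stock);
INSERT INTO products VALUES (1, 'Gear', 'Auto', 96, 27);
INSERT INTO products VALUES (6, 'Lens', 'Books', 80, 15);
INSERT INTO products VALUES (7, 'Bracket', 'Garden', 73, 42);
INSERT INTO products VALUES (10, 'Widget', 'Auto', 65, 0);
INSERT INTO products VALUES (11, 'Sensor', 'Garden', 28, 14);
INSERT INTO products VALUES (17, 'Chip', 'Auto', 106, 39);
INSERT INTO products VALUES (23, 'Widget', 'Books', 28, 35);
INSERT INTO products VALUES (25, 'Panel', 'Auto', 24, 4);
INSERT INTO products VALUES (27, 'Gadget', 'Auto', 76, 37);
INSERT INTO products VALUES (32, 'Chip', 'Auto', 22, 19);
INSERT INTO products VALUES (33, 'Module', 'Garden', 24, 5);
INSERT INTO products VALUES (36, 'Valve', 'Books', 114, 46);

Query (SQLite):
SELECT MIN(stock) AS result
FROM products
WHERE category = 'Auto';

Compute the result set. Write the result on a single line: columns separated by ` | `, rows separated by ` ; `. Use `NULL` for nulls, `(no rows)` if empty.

0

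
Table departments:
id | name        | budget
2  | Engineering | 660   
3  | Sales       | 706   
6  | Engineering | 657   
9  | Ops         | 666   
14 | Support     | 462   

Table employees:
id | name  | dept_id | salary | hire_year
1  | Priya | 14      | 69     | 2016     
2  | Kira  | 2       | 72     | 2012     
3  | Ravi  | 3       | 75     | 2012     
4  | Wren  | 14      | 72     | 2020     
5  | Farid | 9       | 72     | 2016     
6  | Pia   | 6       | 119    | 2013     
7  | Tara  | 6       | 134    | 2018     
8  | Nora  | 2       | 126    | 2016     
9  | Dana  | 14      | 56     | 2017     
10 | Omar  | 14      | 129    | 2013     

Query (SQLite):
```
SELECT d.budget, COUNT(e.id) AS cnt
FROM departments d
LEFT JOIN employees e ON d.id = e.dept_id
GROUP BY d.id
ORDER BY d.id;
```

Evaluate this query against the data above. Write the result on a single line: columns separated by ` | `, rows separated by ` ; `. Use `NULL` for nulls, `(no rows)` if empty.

660 | 2 ; 706 | 1 ; 657 | 2 ; 666 | 1 ; 462 | 4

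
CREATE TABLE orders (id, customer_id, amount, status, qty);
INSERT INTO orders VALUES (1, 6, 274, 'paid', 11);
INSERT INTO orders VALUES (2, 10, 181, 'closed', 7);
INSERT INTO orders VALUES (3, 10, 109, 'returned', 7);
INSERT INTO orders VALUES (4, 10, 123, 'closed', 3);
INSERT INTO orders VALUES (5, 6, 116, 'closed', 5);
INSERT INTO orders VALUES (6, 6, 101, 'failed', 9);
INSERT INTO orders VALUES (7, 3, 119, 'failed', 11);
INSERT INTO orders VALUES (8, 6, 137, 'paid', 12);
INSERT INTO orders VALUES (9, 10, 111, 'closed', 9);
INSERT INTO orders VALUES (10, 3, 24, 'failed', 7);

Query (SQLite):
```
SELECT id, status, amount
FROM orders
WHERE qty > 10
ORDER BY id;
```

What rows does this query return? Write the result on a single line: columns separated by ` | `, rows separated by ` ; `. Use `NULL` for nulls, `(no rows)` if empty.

1 | paid | 274 ; 7 | failed | 119 ; 8 | paid | 137

qty > 10: ids {1, 7, 8}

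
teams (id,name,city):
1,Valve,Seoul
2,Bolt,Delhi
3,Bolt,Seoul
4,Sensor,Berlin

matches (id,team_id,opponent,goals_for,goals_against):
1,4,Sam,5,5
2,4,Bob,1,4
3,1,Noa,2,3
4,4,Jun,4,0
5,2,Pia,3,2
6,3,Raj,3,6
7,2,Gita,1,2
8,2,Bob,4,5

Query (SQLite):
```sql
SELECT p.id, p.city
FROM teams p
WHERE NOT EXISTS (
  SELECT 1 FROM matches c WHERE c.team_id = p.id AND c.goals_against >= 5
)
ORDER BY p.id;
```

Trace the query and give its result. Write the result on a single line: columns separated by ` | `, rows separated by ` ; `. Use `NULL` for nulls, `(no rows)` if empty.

1 | Seoul

For each teams row, check whether any matches with matching team_id has goals_against >= 5.
Keep rows where that is false.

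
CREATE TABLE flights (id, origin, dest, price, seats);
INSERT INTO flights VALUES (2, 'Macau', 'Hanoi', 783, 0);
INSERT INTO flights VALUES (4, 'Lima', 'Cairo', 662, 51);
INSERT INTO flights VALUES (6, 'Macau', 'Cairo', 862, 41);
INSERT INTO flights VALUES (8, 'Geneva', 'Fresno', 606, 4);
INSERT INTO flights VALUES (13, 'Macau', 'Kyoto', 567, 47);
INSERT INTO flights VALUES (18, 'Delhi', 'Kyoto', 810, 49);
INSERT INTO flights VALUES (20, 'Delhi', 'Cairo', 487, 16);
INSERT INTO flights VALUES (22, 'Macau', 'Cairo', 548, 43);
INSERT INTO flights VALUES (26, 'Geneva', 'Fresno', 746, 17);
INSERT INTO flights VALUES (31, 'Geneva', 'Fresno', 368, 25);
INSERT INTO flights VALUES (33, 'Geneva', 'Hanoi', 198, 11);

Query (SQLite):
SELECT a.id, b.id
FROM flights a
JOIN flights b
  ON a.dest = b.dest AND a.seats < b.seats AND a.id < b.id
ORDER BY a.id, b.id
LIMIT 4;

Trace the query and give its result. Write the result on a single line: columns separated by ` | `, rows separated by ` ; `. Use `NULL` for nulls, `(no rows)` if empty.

2 | 33 ; 6 | 22 ; 8 | 26 ; 8 | 31

Pairs (a,b) with same dest, a.seats < b.seats, a.id < b.id.
dest groups: Cairo:{4,6,20,22} Fresno:{8,26,31} Hanoi:{2,33} Kyoto:{13,18}
Ordered by (a.id, b.id); first 4.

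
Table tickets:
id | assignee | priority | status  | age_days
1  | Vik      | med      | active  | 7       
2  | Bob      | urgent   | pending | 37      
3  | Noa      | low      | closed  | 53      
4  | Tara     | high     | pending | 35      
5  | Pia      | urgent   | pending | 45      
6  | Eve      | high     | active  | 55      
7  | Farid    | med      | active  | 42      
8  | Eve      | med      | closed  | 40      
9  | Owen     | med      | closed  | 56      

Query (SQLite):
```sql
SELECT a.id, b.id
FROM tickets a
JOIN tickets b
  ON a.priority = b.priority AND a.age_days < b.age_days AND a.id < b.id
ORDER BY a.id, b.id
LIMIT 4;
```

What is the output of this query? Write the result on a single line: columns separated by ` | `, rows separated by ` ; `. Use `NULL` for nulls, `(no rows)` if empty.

1 | 7 ; 1 | 8 ; 1 | 9 ; 2 | 5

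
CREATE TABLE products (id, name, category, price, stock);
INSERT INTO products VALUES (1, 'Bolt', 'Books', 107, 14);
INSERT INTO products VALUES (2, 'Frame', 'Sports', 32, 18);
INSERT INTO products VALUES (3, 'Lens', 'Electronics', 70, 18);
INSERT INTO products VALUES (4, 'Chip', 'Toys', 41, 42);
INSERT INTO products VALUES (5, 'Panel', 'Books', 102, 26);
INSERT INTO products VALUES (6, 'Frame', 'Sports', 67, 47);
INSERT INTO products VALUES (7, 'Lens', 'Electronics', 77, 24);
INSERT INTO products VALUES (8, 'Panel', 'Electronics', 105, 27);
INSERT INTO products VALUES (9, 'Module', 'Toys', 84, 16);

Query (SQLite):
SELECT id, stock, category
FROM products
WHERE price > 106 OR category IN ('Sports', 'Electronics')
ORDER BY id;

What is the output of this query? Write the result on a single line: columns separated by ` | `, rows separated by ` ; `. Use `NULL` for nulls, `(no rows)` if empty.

1 | 14 | Books ; 2 | 18 | Sports ; 3 | 18 | Electronics ; 6 | 47 | Sports ; 7 | 24 | Electronics ; 8 | 27 | Electronics

price > 106: ids {1}
category IN ('Sports', 'Electronics'): ids {2, 3, 6, 7, 8}
Combine with OR.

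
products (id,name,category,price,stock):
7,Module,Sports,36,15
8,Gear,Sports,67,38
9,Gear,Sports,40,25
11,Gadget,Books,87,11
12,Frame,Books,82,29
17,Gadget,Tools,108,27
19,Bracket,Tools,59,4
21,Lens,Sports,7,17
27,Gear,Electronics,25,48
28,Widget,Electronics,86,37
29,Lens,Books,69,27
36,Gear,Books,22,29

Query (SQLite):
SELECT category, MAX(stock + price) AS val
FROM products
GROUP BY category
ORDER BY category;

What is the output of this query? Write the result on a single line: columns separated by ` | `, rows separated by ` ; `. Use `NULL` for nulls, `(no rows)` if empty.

For each row compute stock + price.
Group by category; take MAX of the expression per group.
  Books: ids {11, 12, 29, 36} → MAX(stock + price)=111
  Electronics: ids {27, 28} → MAX(stock + price)=123
  Sports: ids {7, 8, 9, 21} → MAX(stock + price)=105
  Tools: ids {17, 19} → MAX(stock + price)=135

Books | 111 ; Electronics | 123 ; Sports | 105 ; Tools | 135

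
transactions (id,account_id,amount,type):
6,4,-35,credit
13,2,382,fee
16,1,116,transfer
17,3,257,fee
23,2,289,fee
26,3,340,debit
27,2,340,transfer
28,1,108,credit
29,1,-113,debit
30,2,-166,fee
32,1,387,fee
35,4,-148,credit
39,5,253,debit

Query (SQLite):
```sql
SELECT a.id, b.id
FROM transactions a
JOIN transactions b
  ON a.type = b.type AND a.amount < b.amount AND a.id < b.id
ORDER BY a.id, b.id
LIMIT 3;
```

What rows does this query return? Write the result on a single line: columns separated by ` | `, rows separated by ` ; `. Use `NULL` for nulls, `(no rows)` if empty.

6 | 28 ; 13 | 32 ; 16 | 27

Pairs (a,b) with same type, a.amount < b.amount, a.id < b.id.
type groups: credit:{6,28,35} debit:{26,29,39} fee:{13,17,23,30,32} transfer:{16,27}
Ordered by (a.id, b.id); first 3.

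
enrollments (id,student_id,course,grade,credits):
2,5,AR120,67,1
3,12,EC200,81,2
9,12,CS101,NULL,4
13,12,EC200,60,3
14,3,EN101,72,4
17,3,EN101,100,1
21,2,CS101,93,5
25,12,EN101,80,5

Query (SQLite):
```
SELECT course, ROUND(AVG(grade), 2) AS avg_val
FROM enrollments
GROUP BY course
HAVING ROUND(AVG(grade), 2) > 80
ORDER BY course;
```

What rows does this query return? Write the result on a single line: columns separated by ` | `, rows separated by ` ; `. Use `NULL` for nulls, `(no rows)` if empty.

Partition enrollments by course; compute ROUND(AVG(grade), 2) within each group.
HAVING: keep groups where ROUND(AVG(grade), 2) > 80.
  AR120: ids {2} → ROUND(AVG(grade), 2)=67
  CS101: ids {9, 21} → ROUND(AVG(grade), 2)=93
  EC200: ids {3, 13} → ROUND(AVG(grade), 2)=70.5
  EN101: ids {14, 17, 25} → ROUND(AVG(grade), 2)=84

CS101 | 93 ; EN101 | 84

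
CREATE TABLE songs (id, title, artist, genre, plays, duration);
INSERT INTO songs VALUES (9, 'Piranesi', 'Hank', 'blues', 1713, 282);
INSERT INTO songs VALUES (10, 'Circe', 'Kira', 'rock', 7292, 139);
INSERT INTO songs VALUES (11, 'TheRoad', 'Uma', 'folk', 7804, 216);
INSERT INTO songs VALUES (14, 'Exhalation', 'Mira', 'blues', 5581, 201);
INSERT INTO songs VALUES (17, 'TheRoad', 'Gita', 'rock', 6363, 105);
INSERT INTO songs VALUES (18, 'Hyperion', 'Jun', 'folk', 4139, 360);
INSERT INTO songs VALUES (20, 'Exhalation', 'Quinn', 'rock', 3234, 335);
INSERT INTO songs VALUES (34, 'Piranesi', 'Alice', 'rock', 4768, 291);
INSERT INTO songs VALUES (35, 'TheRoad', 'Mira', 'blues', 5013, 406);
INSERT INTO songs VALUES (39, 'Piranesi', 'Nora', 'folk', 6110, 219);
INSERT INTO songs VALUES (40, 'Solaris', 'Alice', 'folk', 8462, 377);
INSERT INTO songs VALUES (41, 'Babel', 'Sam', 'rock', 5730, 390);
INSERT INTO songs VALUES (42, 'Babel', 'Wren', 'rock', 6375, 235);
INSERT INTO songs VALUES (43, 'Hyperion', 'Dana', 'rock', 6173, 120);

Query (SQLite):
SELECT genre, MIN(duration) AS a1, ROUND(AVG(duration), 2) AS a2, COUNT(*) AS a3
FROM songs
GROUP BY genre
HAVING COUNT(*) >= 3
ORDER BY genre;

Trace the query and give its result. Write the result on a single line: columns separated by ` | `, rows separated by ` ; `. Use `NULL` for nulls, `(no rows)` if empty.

blues | 201 | 296.33 | 3 ; folk | 216 | 293 | 4 ; rock | 105 | 230.71 | 7

Group songs by genre.
Per group compute: MIN(duration), ROUND(AVG(duration), 2), COUNT(*).
HAVING: drop groups with fewer than 3 rows.
  blues: ids {9, 14, 35} → MIN(duration)=201, ROUND(AVG(duration), 2)=296.33, COUNT(*)=3
  folk: ids {11, 18, 39, 40} → MIN(duration)=216, ROUND(AVG(duration), 2)=293, COUNT(*)=4
  rock: ids {10, 17, 20, 34, 41, 42, 43} → MIN(duration)=105, ROUND(AVG(duration), 2)=230.71, COUNT(*)=7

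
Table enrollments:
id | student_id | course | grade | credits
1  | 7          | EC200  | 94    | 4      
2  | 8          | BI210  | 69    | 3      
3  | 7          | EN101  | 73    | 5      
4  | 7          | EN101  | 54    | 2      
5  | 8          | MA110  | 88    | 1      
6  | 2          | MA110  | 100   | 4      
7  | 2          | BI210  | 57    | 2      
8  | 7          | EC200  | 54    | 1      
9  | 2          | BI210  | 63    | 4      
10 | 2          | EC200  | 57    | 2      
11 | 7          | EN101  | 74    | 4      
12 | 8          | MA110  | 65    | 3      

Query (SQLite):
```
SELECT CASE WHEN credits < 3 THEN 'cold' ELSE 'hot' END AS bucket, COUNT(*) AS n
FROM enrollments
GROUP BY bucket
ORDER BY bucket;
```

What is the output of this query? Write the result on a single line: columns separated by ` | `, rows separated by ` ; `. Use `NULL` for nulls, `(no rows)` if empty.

Bucket rows by credits < 3 → 'cold' else 'hot'; count each bucket.

cold | 5 ; hot | 7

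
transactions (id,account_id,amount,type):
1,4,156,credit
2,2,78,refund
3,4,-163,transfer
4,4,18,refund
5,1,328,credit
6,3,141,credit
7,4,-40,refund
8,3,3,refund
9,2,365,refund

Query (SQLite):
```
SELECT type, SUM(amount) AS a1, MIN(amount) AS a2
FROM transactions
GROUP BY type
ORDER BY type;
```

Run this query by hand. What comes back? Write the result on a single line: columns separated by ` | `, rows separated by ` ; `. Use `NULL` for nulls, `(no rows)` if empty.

credit | 625 | 141 ; refund | 424 | -40 ; transfer | -163 | -163

Group transactions by type.
Per group compute: SUM(amount), MIN(amount).
  credit: ids {1, 5, 6} → SUM(amount)=625, MIN(amount)=141
  refund: ids {2, 4, 7, 8, 9} → SUM(amount)=424, MIN(amount)=-40
  transfer: ids {3} → SUM(amount)=-163, MIN(amount)=-163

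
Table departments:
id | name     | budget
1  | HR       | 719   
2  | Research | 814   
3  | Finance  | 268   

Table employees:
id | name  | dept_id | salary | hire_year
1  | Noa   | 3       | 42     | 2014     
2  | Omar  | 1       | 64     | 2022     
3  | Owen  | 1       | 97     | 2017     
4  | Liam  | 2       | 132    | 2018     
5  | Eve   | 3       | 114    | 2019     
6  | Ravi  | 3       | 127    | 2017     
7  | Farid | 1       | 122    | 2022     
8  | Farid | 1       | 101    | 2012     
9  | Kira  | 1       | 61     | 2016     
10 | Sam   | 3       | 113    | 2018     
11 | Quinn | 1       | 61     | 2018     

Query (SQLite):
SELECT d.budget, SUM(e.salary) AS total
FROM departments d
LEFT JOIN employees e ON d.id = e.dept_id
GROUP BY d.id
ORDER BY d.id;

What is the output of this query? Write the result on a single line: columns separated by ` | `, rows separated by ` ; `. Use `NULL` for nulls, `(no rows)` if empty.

719 | 506 ; 814 | 132 ; 268 | 396

LEFT JOIN keeps every departments row; unmatched ones get NULL for employees columns.
Group by departments.id and compute SUM(e.salary). SUM over an all-NULL group is NULL.
  1: ids {2, 3, 7, 8, 9, 11} → SUM(e.salary)=506
  2: ids {4} → SUM(e.salary)=132
  3: ids {1, 5, 6, 10} → SUM(e.salary)=396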